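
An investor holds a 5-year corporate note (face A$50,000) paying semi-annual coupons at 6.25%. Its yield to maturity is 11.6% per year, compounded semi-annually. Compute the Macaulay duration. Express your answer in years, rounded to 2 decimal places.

Periodic yield y = 0.058. Discount each cash flow and weight by its period:
  t   CF        PV=CF/(1+0.058)^t    t·PV
  1     1,562.50     1,476.8431     1,476.8431
  2     1,562.50     1,395.8819     2,791.7639
  3     1,562.50     1,319.3591     3,958.0774
  4     1,562.50     1,247.0313     4,988.1252
  5     1,562.50     1,178.6685     5,893.3426
  6     1,562.50     1,114.0534     6,684.3206
  7     1,562.50     1,052.9806     7,370.8639
  8     1,562.50       995.2557     7,962.0458
  9     1,562.50       940.6954     8,466.2585
  10   51,562.50    29,341.1606   293,411.6063
  Σ                 40,061.9297   343,003.2473
Price P = Σ PV = 40,061.9297.
Macaulay duration = Σ(t·PV) / P = 343,003.2473 / 40,061.9297 = 8.56183 half-year periods.
In years: 8.56183 / 2 = 4.28091 years.

4.28 years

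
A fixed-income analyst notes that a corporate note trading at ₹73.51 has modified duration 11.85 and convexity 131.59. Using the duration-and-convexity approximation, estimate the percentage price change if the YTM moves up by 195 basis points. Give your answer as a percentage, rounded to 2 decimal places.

-20.61%

Duration effect: -D_mod·Δy = -11.85 × (+0.0195) = -0.231075
Convexity effect: ½·C·(Δy)² = 0.5 × 131.59 × (0.0195)² = +0.02501854875
ΔP/P ≈ -0.231075 + 0.02501854875 = -0.20605645125
= -20.605645125%.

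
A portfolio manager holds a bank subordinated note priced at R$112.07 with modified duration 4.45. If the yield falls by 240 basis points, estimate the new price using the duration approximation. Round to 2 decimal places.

R$124.04

Duration approximation: ΔP/P ≈ -D_mod · Δy = -4.45 × (-0.024) = +0.106800.
New price ≈ 112.07 × (1 + 0.106800) = 124.039076.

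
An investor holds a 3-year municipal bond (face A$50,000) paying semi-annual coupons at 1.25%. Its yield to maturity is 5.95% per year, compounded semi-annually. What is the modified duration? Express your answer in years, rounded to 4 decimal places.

2.8646 years

Periodic yield y = 0.02975. First find Macaulay duration:
  t   CF        PV=CF/(1+0.02975)^t    t·PV
  1       312.50       303.4717       303.4717
  2       312.50       294.7043       589.4085
  3       312.50       286.1901       858.5703
  4       312.50       277.9219     1,111.6877
  5       312.50       269.8926     1,349.4631
  6    50,312.50    42,197.3418   253,184.0510
  Σ                 43,629.5225   257,396.6524
P = 43,629.5225; Macaulay duration = 257,396.6524 / 43,629.5225 = 5.89960 half-year periods = 2.94980 years.
Modified duration = D_Mac / (1 + y) = 2.94980 / 1.02975 = 2.86458 years.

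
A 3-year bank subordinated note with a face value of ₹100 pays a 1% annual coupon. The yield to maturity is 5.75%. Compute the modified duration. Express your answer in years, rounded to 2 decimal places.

2.81 years

Periodic yield y = 0.0575. First find Macaulay duration:
  t   CF        PV=CF/(1+0.0575)^t    t·PV
  1         1.00         0.9456         0.9456
  2         1.00         0.8942         1.7884
  3       101.00        85.4044       256.2132
  Σ                     87.2442       258.9472
P = 87.2442; Macaulay duration = 258.9472 / 87.2442 = 2.96807 years.
Modified duration = D_Mac / (1 + y) = 2.96807 / 1.0575 = 2.80669 years.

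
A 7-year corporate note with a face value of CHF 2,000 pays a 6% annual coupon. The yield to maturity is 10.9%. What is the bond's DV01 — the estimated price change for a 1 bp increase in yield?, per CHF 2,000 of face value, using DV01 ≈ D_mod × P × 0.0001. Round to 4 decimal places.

CHF 0.7955

Periodic yield y = 0.109.
  t   CF        PV=CF/(1+0.109)^t    t·PV
  1       120.00       108.2056       108.2056
  2       120.00        97.5704       195.1408
  3       120.00        87.9805       263.9416
  4       120.00        79.3332       317.3329
  5       120.00        71.5358       357.6791
  6       120.00        64.5048       387.0287
  7     2,120.00     1,027.5786     7,193.0500
  Σ                  1,536.7089     8,822.3787
P = 1,536.7089; D_Mac = 5.74109 yrs; D_mod = 5.17681 yrs.
DV01 ≈ 5.17681 × 1,536.7089 × 0.0001 = 0.795526.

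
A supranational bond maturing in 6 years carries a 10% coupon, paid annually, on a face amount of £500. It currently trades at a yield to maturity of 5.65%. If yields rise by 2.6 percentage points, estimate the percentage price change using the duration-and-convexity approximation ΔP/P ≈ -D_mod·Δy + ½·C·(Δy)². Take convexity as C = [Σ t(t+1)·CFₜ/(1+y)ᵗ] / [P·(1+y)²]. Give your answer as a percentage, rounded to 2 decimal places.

-11.12%

With y = 0.0565:
  t   CF        PV=CF/(1+0.0565)^t    t·PV        t(t+1)·PV
  1        50.00        47.3261        47.3261          94.6522
  2        50.00        44.7952        89.5903         268.7709
  3        50.00        42.3996       127.1987         508.7949
  4        50.00        40.1321       160.5284         802.6422
  5        50.00        37.9859       189.9295       1,139.5772
  6       550.00       395.4993     2,372.9956      16,610.9691
  Σ                    608.1381     2,987.5687      19,425.4065
P = 608.1381; D_Mac = 4.91265 yrs; D_mod = 4.64993 yrs; C = 28.61732.
Duration effect: -4.64993 × (+0.026) = -0.120898
Convexity effect: 0.5 × 28.61732 × (0.026)² = +0.0096727
ΔP/P ≈ -0.120898 + 0.0096727 = -0.111225 = -11.1225%.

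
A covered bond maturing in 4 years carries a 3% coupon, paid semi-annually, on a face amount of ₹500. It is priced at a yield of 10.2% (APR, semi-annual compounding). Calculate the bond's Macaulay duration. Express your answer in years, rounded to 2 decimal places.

Periodic yield y = 0.051. Discount each cash flow and weight by its period:
  t   CF        PV=CF/(1+0.051)^t    t·PV
  1         7.50         7.1361         7.1361
  2         7.50         6.7898        13.5796
  3         7.50         6.4603        19.3809
  4         7.50         6.1468        24.5873
  5         7.50         5.8485        29.2427
  6         7.50         5.5647        33.3884
  7         7.50         5.2947        37.0630
  8       507.50       340.8900     2,727.1204
  Σ                    384.1310     2,891.4983
Price P = Σ PV = 384.1310.
Macaulay duration = Σ(t·PV) / P = 2,891.4983 / 384.1310 = 7.52738 half-year periods.
In years: 7.52738 / 2 = 3.76369 years.

3.76 years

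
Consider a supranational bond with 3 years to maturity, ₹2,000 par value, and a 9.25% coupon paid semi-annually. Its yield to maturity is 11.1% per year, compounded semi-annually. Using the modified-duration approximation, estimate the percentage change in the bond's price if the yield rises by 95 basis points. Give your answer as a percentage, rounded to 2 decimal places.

Periodic yield y = 0.0555. Modified duration first:
  t   CF        PV=CF/(1+0.0555)^t    t·PV
  1        92.50        87.6362        87.6362
  2        92.50        83.0281       166.0563
  3        92.50        78.6624       235.9871
  4        92.50        74.5262       298.1047
  5        92.50        70.6075       353.0373
  6     2,092.50     1,513.2687     9,079.6120
  Σ                  1,907.7290    10,220.4335
P = 1,907.7290; D_Mac = 5.35738 half-year periods = 2.67869 yrs; D_mod = 2.67869/(1+0.0555) = 2.53784 yrs.
ΔP/P ≈ -D_mod · Δy = -2.53784 × (+0.0095) = -0.024109 = -2.4109%.

-2.41%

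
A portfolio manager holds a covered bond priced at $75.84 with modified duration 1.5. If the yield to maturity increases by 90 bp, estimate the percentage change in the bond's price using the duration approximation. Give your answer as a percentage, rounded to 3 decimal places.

-1.350%

Duration approximation: ΔP/P ≈ -D_mod · Δy = -1.5 × (+0.009) = -0.013500.
As a percentage: -1.3500%.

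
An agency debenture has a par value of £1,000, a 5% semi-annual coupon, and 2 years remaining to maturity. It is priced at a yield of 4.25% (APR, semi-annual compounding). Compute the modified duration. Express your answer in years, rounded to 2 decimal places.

1.89 years

Periodic yield y = 0.02125. First find Macaulay duration:
  t   CF        PV=CF/(1+0.02125)^t    t·PV
  1        25.00        24.4798        24.4798
  2        25.00        23.9704        47.9409
  3        25.00        23.4717        70.4150
  4     1,025.00       942.3139     3,769.2555
  Σ                  1,014.2358     3,912.0912
P = 1,014.2358; Macaulay duration = 3,912.0912 / 1,014.2358 = 3.85718 half-year periods = 1.92859 years.
Modified duration = D_Mac / (1 + y) = 1.92859 / 1.02125 = 1.88846 years.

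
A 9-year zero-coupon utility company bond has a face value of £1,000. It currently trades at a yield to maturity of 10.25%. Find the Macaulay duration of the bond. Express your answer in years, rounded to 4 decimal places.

A zero-coupon bond has a single cash flow at maturity, so its Macaulay duration equals its maturity: 9 years.

9.0000 years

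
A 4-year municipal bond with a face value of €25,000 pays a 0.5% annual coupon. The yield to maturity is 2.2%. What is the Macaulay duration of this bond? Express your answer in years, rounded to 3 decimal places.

3.969 years

Periodic yield y = 0.022. Discount each cash flow and weight by its year:
  t   CF        PV=CF/(1+0.022)^t    t·PV
  1       125.00       122.3092       122.3092
  2       125.00       119.6763       239.3526
  3       125.00       117.1001       351.3003
  4    25,125.00    23,030.4534    92,121.8134
  Σ                 23,389.5390    92,834.7756
Price P = Σ PV = 23,389.5390.
Macaulay duration = Σ(t·PV) / P = 92,834.7756 / 23,389.5390 = 3.96907 years.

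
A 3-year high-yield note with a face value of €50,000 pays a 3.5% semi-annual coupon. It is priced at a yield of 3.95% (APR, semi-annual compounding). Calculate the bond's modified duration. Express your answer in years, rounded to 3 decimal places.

2.817 years

Periodic yield y = 0.01975. First find Macaulay duration:
  t   CF        PV=CF/(1+0.01975)^t    t·PV
  1       875.00       858.0534       858.0534
  2       875.00       841.4351     1,682.8702
  3       875.00       825.1386     2,475.4158
  4       875.00       809.1577     3,236.6310
  5       875.00       793.4864     3,967.4320
  6    50,875.00    45,242.0357   271,452.2143
  Σ                 49,369.3070   283,672.6168
P = 49,369.3070; Macaulay duration = 283,672.6168 / 49,369.3070 = 5.74593 half-year periods = 2.87297 years.
Modified duration = D_Mac / (1 + y) = 2.87297 / 1.01975 = 2.81732 years.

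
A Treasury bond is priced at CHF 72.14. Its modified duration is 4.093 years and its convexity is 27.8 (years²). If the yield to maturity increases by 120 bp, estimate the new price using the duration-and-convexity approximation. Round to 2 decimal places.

CHF 68.74

Duration effect: -D_mod·Δy = -4.093 × (+0.012) = -0.049116
Convexity effect: ½·C·(Δy)² = 0.5 × 27.8 × (0.012)² = +0.0020016
ΔP/P ≈ -0.049116 + 0.0020016 = -0.0471144
New price ≈ 72.14 × (1 - 0.0471144) = 68.741167184.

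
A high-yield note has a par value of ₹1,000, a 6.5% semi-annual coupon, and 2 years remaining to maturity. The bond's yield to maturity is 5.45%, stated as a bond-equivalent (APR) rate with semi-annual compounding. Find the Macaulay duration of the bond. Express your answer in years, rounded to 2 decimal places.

Periodic yield y = 0.02725. Discount each cash flow and weight by its period:
  t   CF        PV=CF/(1+0.02725)^t    t·PV
  1        32.50        31.6379        31.6379
  2        32.50        30.7986        61.5972
  3        32.50        29.9816        89.9448
  4     1,032.50       927.2257     3,708.9028
  Σ                  1,019.6438     3,892.0827
Price P = Σ PV = 1,019.6438.
Macaulay duration = Σ(t·PV) / P = 3,892.0827 / 1,019.6438 = 3.81710 half-year periods.
In years: 3.81710 / 2 = 1.90855 years.

1.91 years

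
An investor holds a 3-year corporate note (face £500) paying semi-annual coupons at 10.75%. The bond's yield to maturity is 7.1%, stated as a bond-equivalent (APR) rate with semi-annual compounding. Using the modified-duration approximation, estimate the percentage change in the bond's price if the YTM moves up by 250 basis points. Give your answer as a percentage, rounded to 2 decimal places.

-6.42%

Periodic yield y = 0.0355. Modified duration first:
  t   CF        PV=CF/(1+0.0355)^t    t·PV
  1       26.875        25.9536        25.9536
  2       26.875        25.0639        50.1278
  3       26.875        24.2046        72.6138
  4       26.875        23.3748        93.4992
  5       26.875        22.5735       112.8673
  6      526.875       427.3729     2,564.2374
  Σ                    548.5433     2,919.2991
P = 548.5433; D_Mac = 5.32191 half-year periods = 2.66096 yrs; D_mod = 2.66096/(1+0.0355) = 2.56973 yrs.
ΔP/P ≈ -D_mod · Δy = -2.56973 × (+0.025) = -0.064243 = -6.4243%.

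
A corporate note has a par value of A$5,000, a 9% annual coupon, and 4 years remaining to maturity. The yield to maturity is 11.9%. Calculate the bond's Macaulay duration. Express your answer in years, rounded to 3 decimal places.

Periodic yield y = 0.119. Discount each cash flow and weight by its year:
  t   CF        PV=CF/(1+0.119)^t    t·PV
  1       450.00       402.1448       402.1448
  2       450.00       359.3787       718.7574
  3       450.00       321.1606       963.4818
  4     5,450.00     3,475.9711    13,903.8844
  Σ                  4,558.6552    15,988.2683
Price P = Σ PV = 4,558.6552.
Macaulay duration = Σ(t·PV) / P = 15,988.2683 / 4,558.6552 = 3.50723 years.

3.507 years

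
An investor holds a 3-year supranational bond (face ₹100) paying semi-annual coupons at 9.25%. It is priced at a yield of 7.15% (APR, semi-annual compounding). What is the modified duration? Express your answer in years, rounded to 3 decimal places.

Periodic yield y = 0.03575. First find Macaulay duration:
  t   CF        PV=CF/(1+0.03575)^t    t·PV
  1        4.625         4.4654         4.4654
  2        4.625         4.3112         8.6225
  3        4.625         4.1624        12.4873
  4        4.625         4.0188        16.0750
  5        4.625         3.8800        19.4002
  6      104.625        84.7434       508.4603
  Σ                    105.5812       569.5107
P = 105.5812; Macaulay duration = 569.5107 / 105.5812 = 5.39405 half-year periods = 2.69703 years.
Modified duration = D_Mac / (1 + y) = 2.69703 / 1.03575 = 2.60394 years.

2.604 years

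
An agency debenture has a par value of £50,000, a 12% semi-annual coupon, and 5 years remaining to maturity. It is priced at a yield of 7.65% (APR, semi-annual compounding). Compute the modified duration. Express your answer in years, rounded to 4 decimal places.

3.8506 years

Periodic yield y = 0.03825. First find Macaulay duration:
  t   CF        PV=CF/(1+0.03825)^t    t·PV
  1     3,000.00     2,889.4775     2,889.4775
  2     3,000.00     2,783.0267     5,566.0534
  3     3,000.00     2,680.4977     8,041.4930
  4     3,000.00     2,581.7459    10,326.9836
  5     3,000.00     2,486.6322    12,433.1611
  6     3,000.00     2,395.0226    14,370.1356
  7     3,000.00     2,306.7880    16,147.5157
  8     3,000.00     2,221.8040    17,774.4317
  9     3,000.00     2,139.9508    19,259.5576
  10   53,000.00    36,413.0009   364,130.0089
  Σ                 58,897.9462   470,938.8181
P = 58,897.9462; Macaulay duration = 470,938.8181 / 58,897.9462 = 7.99584 half-year periods = 3.99792 years.
Modified duration = D_Mac / (1 + y) = 3.99792 / 1.03825 = 3.85064 years.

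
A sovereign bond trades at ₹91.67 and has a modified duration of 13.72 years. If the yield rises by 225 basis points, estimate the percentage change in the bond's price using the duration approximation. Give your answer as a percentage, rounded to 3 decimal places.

-30.870%

Duration approximation: ΔP/P ≈ -D_mod · Δy = -13.72 × (+0.0225) = -0.308700.
As a percentage: -30.8700%.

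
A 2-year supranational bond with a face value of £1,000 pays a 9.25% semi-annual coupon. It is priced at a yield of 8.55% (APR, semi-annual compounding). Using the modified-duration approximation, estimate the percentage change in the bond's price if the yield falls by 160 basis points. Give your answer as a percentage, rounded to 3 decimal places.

+2.873%

Periodic yield y = 0.04275. Modified duration first:
  t   CF        PV=CF/(1+0.04275)^t    t·PV
  1        46.25        44.3539        44.3539
  2        46.25        42.5355        85.0710
  3        46.25        40.7916       122.3749
  4     1,046.25       884.9417     3,539.7669
  Σ                  1,012.6227     3,791.5667
P = 1,012.6227; D_Mac = 3.74430 half-year periods = 1.87215 yrs; D_mod = 1.87215/(1+0.04275) = 1.79540 yrs.
ΔP/P ≈ -D_mod · Δy = -1.79540 × (-0.016) = +0.028726 = +2.8726%.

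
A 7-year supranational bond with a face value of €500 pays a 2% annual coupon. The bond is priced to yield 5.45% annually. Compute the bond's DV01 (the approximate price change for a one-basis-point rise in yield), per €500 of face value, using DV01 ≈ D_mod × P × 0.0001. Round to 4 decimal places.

€0.2494

Periodic yield y = 0.0545.
  t   CF        PV=CF/(1+0.0545)^t    t·PV
  1        10.00         9.4832         9.4832
  2        10.00         8.9930        17.9861
  3        10.00         8.5283        25.5848
  4        10.00         8.0875        32.3500
  5        10.00         7.6695        38.3475
  6        10.00         7.2731        43.6387
  7       510.00       351.7581     2,462.3066
  Σ                    401.7927     2,629.6968
P = 401.7927; D_Mac = 6.54491 yrs; D_mod = 6.20665 yrs.
DV01 ≈ 6.20665 × 401.7927 × 0.0001 = 0.249379.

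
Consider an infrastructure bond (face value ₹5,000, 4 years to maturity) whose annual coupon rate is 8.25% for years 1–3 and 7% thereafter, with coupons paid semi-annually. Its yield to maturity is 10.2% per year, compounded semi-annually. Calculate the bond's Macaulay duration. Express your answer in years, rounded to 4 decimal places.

3.4647 years

Periodic yield y = 0.051. Discount each cash flow and weight by its period:
  t   CF        PV=CF/(1+0.051)^t    t·PV
  1       206.25       196.2417       196.2417
  2       206.25       186.7190       373.4380
  3       206.25       177.6584       532.9753
  4       206.25       169.0375       676.1500
  5       206.25       160.8349       804.1747
  6       206.25       153.0304       918.1823
  7       175.00       123.5433       864.8028
  8     5,175.00     3,476.0709    27,808.5672
  Σ                  4,643.1361    32,174.5319
Price P = Σ PV = 4,643.1361.
Macaulay duration = Σ(t·PV) / P = 32,174.5319 / 4,643.1361 = 6.92948 half-year periods.
In years: 6.92948 / 2 = 3.46474 years.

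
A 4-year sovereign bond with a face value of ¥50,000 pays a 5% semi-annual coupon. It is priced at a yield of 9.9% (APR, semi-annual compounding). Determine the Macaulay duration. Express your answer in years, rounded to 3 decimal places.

Periodic yield y = 0.0495. Discount each cash flow and weight by its period:
  t   CF        PV=CF/(1+0.0495)^t    t·PV
  1     1,250.00     1,191.0434     1,191.0434
  2     1,250.00     1,134.8674     2,269.7348
  3     1,250.00     1,081.3410     3,244.0231
  4     1,250.00     1,030.3392     4,121.3570
  5     1,250.00       981.7430     4,908.7148
  6     1,250.00       935.4387     5,612.6325
  7     1,250.00       891.3185     6,239.2294
  8    51,250.00    34,820.4457   278,563.5660
  Σ                 42,066.5370   306,150.3010
Price P = Σ PV = 42,066.5370.
Macaulay duration = Σ(t·PV) / P = 306,150.3010 / 42,066.5370 = 7.27776 half-year periods.
In years: 7.27776 / 2 = 3.63888 years.

3.639 years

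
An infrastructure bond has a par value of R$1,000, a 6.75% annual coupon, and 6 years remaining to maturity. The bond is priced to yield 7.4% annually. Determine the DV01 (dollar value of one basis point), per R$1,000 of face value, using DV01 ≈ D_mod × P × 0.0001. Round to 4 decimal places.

R$0.4614

Periodic yield y = 0.074.
  t   CF        PV=CF/(1+0.074)^t    t·PV
  1        67.50        62.8492        62.8492
  2        67.50        58.5188       117.0375
  3        67.50        54.4868       163.4603
  4        67.50        50.7325       202.9302
  5        67.50        47.2370       236.1850
  6     1,067.50       695.5722     4,173.4330
  Σ                    969.3964     4,955.8952
P = 969.3964; D_Mac = 5.11235 yrs; D_mod = 4.76010 yrs.
DV01 ≈ 4.76010 × 969.3964 × 0.0001 = 0.461443.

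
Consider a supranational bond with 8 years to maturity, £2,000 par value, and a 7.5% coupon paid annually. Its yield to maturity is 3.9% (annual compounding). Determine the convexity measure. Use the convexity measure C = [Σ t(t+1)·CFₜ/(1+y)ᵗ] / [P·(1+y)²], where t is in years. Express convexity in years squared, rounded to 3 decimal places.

With y = 0.039:
  t   CF        PV=CF/(1+0.039)^t    t·PV        t(t+1)·PV
  1       150.00       144.3696       144.3696         288.7392
  2       150.00       138.9505       277.9010         833.7031
  3       150.00       133.7349       401.2046       1,604.8183
  4       150.00       128.7150       514.8599       2,574.2995
  5       150.00       123.8835       619.4176       3,716.5055
  6       150.00       119.2334       715.4005       5,007.8033
  7       150.00       114.7579       803.3050       6,426.4399
  8     2,150.00     1,583.1209    12,664.9671     113,984.7040
  Σ                  2,486.7656    16,141.4252     134,437.0128
P = 2,486.7656.
Convexity = Σ t(t+1)·PV / [P·(1+y)²] = 134,437.0128 / (2,486.7656 × 1.079521) = 50.07868.

50.079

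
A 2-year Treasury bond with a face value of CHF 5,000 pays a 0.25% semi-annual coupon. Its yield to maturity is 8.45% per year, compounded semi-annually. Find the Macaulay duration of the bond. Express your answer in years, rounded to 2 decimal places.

Periodic yield y = 0.04225. Discount each cash flow and weight by its period:
  t   CF        PV=CF/(1+0.04225)^t    t·PV
  1         6.25         5.9966         5.9966
  2         6.25         5.7536        11.5071
  3         6.25         5.5203        16.5610
  4     5,006.25     4,242.5300    16,970.1199
  Σ                  4,259.8005    17,004.1846
Price P = Σ PV = 4,259.8005.
Macaulay duration = Σ(t·PV) / P = 17,004.1846 / 4,259.8005 = 3.99178 half-year periods.
In years: 3.99178 / 2 = 1.99589 years.

2.00 years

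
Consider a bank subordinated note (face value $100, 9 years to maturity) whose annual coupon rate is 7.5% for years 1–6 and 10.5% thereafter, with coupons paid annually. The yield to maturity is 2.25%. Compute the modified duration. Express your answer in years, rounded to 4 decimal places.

Periodic yield y = 0.0225. First find Macaulay duration:
  t   CF        PV=CF/(1+0.0225)^t    t·PV
  1         7.50         7.3350         7.3350
  2         7.50         7.1736        14.3471
  3         7.50         7.0157        21.0471
  4         7.50         6.8613        27.4453
  5         7.50         6.7103        33.5517
  6         7.50         6.5627        39.3761
  7        10.50         8.9856        62.8991
  8        10.50         8.7879        70.3028
  9       110.50        90.4466       814.0197
  Σ                    149.8786     1,090.3239
P = 149.8786; Macaulay duration = 1,090.3239 / 149.8786 = 7.27471 years.
Modified duration = D_Mac / (1 + y) = 7.27471 / 1.0225 = 7.11463 years.

7.1146 years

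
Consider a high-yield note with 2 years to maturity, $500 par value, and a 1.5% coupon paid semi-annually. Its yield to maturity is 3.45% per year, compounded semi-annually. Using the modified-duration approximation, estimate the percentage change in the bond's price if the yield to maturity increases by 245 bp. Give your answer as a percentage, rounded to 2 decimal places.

Periodic yield y = 0.01725. Modified duration first:
  t   CF        PV=CF/(1+0.01725)^t    t·PV
  1         3.75         3.6864         3.6864
  2         3.75         3.6239         7.2478
  3         3.75         3.5624        10.6873
  4       503.75       470.4400     1,881.7601
  Σ                    481.3128     1,903.3816
P = 481.3128; D_Mac = 3.95456 half-year periods = 1.97728 yrs; D_mod = 1.97728/(1+0.01725) = 1.94375 yrs.
ΔP/P ≈ -D_mod · Δy = -1.94375 × (+0.0245) = -0.047622 = -4.7622%.

-4.76%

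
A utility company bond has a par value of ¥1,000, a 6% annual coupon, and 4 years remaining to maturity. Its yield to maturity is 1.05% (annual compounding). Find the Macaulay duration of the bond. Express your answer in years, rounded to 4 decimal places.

Periodic yield y = 0.0105. Discount each cash flow and weight by its year:
  t   CF        PV=CF/(1+0.0105)^t    t·PV
  1        60.00        59.3765        59.3765
  2        60.00        58.7596       117.5191
  3        60.00        58.1490       174.4470
  4     1,060.00     1,016.6246     4,066.4982
  Σ                  1,192.9097     4,417.8409
Price P = Σ PV = 1,192.9097.
Macaulay duration = Σ(t·PV) / P = 4,417.8409 / 1,192.9097 = 3.70342 years.

3.7034 years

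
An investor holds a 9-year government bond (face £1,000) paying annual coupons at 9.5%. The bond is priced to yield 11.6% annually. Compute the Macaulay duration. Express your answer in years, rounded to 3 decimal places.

Periodic yield y = 0.116. Discount each cash flow and weight by its year:
  t   CF        PV=CF/(1+0.116)^t    t·PV
  1        95.00        85.1254        85.1254
  2        95.00        76.2773       152.5546
  3        95.00        68.3488       205.0465
  4        95.00        61.2445       244.9778
  5        95.00        54.8786       274.3928
  6        95.00        49.1743       295.0460
  7        95.00        44.0630       308.4411
  8        95.00        39.4830       315.8639
  9     1,095.00       407.7898     3,670.1083
  Σ                    886.3847     5,551.5564
Price P = Σ PV = 886.3847.
Macaulay duration = Σ(t·PV) / P = 5,551.5564 / 886.3847 = 6.26315 years.

6.263 years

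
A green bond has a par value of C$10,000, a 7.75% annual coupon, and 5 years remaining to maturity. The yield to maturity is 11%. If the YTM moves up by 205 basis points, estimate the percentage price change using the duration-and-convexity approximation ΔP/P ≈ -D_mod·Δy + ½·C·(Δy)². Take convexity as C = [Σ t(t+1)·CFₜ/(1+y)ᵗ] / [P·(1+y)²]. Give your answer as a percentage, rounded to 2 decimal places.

With y = 0.11:
  t   CF        PV=CF/(1+0.11)^t    t·PV        t(t+1)·PV
  1       775.00       698.1982       698.1982       1,396.3964
  2       775.00       629.0074     1,258.0148       3,774.0443
  3       775.00       566.6733     1,700.0200       6,800.0798
  4       775.00       510.5165     2,042.0660      10,210.3301
  5    10,775.00     6,394.4381    31,972.1903     191,833.1418
  Σ                  8,798.8335    37,670.4893     214,013.9925
P = 8,798.8335; D_Mac = 4.28130 yrs; D_mod = 3.85703 yrs; C = 19.74109.
Duration effect: -3.85703 × (+0.0205) = -0.079069
Convexity effect: 0.5 × 19.74109 × (0.0205)² = +0.0041481
ΔP/P ≈ -0.079069 + 0.0041481 = -0.074921 = -7.4921%.

-7.49%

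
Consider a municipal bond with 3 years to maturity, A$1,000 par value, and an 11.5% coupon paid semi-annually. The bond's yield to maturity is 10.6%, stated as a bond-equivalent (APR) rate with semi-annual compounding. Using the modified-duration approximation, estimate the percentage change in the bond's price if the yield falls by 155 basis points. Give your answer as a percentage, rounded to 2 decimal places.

+3.86%

Periodic yield y = 0.053. Modified duration first:
  t   CF        PV=CF/(1+0.053)^t    t·PV
  1        57.50        54.6059        54.6059
  2        57.50        51.8574       103.7149
  3        57.50        49.2473       147.7420
  4        57.50        46.7686       187.0744
  5        57.50        44.4146       222.0731
  6     1,057.50       775.7292     4,654.3753
  Σ                  1,022.6231     5,369.5856
P = 1,022.6231; D_Mac = 5.25080 half-year periods = 2.62540 yrs; D_mod = 2.62540/(1+0.053) = 2.49326 yrs.
ΔP/P ≈ -D_mod · Δy = -2.49326 × (-0.0155) = +0.038645 = +3.8645%.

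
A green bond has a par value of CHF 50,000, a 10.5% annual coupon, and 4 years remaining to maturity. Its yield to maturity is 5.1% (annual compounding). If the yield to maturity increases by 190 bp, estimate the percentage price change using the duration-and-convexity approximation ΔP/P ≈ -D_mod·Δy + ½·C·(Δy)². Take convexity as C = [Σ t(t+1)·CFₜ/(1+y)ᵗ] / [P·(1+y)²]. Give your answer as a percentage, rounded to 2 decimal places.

-6.08%

With y = 0.051:
  t   CF        PV=CF/(1+0.051)^t    t·PV        t(t+1)·PV
  1     5,250.00     4,995.2426     4,995.2426       9,990.4853
  2     5,250.00     4,752.8474     9,505.6948      28,517.0844
  3     5,250.00     4,522.2145    13,566.6434      54,266.5736
  4    55,250.00    45,281.5639   181,126.2558     905,631.2790
  Σ                 59,551.8685   209,193.8367     998,405.4223
P = 59,551.8685; D_Mac = 3.51280 yrs; D_mod = 3.34234 yrs; C = 15.17770.
Duration effect: -3.34234 × (+0.019) = -0.063504
Convexity effect: 0.5 × 15.17770 × (0.019)² = +0.0027396
ΔP/P ≈ -0.063504 + 0.0027396 = -0.060765 = -6.0765%.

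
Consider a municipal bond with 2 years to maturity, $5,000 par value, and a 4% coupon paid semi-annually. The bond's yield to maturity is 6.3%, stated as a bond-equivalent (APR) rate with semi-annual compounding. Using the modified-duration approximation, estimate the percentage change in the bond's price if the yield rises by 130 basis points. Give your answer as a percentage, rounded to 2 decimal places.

-2.45%

Periodic yield y = 0.0315. Modified duration first:
  t   CF        PV=CF/(1+0.0315)^t    t·PV
  1       100.00        96.9462        96.9462
  2       100.00        93.9856       187.9713
  3       100.00        91.1155       273.3465
  4     5,100.00     4,504.9839    18,019.9358
  Σ                  4,787.0313    18,578.1998
P = 4,787.0313; D_Mac = 3.88094 half-year periods = 1.94047 yrs; D_mod = 1.94047/(1+0.0315) = 1.88121 yrs.
ΔP/P ≈ -D_mod · Δy = -1.88121 × (+0.013) = -0.024456 = -2.4456%.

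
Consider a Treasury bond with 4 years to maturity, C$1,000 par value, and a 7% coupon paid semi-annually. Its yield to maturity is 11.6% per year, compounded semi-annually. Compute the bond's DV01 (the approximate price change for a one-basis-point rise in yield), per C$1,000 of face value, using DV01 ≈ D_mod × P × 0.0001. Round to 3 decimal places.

Periodic yield y = 0.058.
  t   CF        PV=CF/(1+0.058)^t    t·PV
  1        35.00        33.0813        33.0813
  2        35.00        31.2678        62.5355
  3        35.00        29.5536        88.6609
  4        35.00        27.9335       111.7340
  5        35.00        26.4022       132.0109
  6        35.00        24.9548       149.7288
  7        35.00        23.5868       165.1074
  8     1,035.00       659.2574     5,274.0591
  Σ                    856.0373     6,016.9179
P = 856.0373; D_Mac = 7.02880 half-year periods = 3.51440 yrs; D_mod = 3.32174 yrs.
DV01 ≈ 3.32174 × 856.0373 × 0.0001 = 0.284353.

C$0.284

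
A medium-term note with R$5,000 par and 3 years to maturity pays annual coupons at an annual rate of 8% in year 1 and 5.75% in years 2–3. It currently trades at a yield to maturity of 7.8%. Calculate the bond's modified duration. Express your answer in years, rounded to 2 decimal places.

Periodic yield y = 0.078. First find Macaulay duration:
  t   CF        PV=CF/(1+0.078)^t    t·PV
  1       400.00       371.0575       371.0575
  2       287.50       247.4004       494.8007
  3     5,287.50     4,220.7934    12,662.3803
  Σ                  4,839.2513    13,528.2385
P = 4,839.2513; Macaulay duration = 13,528.2385 / 4,839.2513 = 2.79552 years.
Modified duration = D_Mac / (1 + y) = 2.79552 / 1.078 = 2.59325 years.

2.59 years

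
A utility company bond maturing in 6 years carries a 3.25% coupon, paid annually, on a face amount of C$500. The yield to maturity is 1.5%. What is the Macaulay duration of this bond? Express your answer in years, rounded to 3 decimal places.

5.572 years

Periodic yield y = 0.015. Discount each cash flow and weight by its year:
  t   CF        PV=CF/(1+0.015)^t    t·PV
  1        16.25        16.0099        16.0099
  2        16.25        15.7733        31.5465
  3        16.25        15.5402        46.6205
  4        16.25        15.3105        61.2420
  5        16.25        15.0842        75.4212
  6       516.25       472.1324     2,832.7944
  Σ                    549.8504     3,063.6344
Price P = Σ PV = 549.8504.
Macaulay duration = Σ(t·PV) / P = 3,063.6344 / 549.8504 = 5.57176 years.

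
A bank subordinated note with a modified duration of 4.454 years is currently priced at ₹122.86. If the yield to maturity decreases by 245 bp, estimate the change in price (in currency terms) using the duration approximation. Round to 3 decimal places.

Duration approximation: ΔP/P ≈ -D_mod · Δy = -4.454 × (-0.0245) = +0.109123.
ΔP ≈ 122.86 × (+0.109123) = +13.40685178.

+₹13.407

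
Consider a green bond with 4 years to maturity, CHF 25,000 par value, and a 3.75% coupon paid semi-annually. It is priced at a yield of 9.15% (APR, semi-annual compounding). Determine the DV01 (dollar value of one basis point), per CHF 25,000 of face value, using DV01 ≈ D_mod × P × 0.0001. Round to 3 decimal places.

Periodic yield y = 0.04575.
  t   CF        PV=CF/(1+0.04575)^t    t·PV
  1       468.75       448.2429       448.2429
  2       468.75       428.6329       857.2659
  3       468.75       409.8809     1,229.6426
  4       468.75       391.9492     1,567.7968
  5       468.75       374.8020     1,874.0101
  6       468.75       358.4050     2,150.4299
  7       468.75       342.7253     2,399.0771
  8    25,468.75    17,806.7493   142,453.9944
  Σ                 20,561.3875   152,980.4597
P = 20,561.3875; D_Mac = 7.44018 half-year periods = 3.72009 yrs; D_mod = 3.55734 yrs.
DV01 ≈ 3.55734 × 20,561.3875 × 0.0001 = 7.314390.

CHF 7.314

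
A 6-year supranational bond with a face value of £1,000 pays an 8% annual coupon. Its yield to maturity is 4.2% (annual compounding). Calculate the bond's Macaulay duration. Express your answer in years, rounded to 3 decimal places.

Periodic yield y = 0.042. Discount each cash flow and weight by its year:
  t   CF        PV=CF/(1+0.042)^t    t·PV
  1        80.00        76.7754        76.7754
  2        80.00        73.6808       147.3617
  3        80.00        70.7110       212.1329
  4        80.00        67.8608       271.4433
  5        80.00        65.1255       325.6277
  6     1,080.00       843.7571     5,062.5426
  Σ                  1,197.9107     6,095.8837
Price P = Σ PV = 1,197.9107.
Macaulay duration = Σ(t·PV) / P = 6,095.8837 / 1,197.9107 = 5.08876 years.

5.089 years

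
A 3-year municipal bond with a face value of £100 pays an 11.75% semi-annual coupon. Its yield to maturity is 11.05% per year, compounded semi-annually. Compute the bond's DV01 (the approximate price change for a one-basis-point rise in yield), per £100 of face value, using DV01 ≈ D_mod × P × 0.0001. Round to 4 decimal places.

£0.0252

Periodic yield y = 0.05525.
  t   CF        PV=CF/(1+0.05525)^t    t·PV
  1        5.875         5.5674         5.5674
  2        5.875         5.2759        10.5518
  3        5.875         4.9997        14.9990
  4        5.875         4.7379        18.9516
  5        5.875         4.4898        22.4492
  6      105.875        76.6763       460.0579
  Σ                    101.7471       532.5770
P = 101.7471; D_Mac = 5.23432 half-year periods = 2.61716 yrs; D_mod = 2.48013 yrs.
DV01 ≈ 2.48013 × 101.7471 × 0.0001 = 0.025235.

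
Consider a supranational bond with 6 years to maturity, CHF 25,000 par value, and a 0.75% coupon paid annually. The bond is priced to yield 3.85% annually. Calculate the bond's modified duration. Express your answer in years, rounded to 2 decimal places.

Periodic yield y = 0.0385. First find Macaulay duration:
  t   CF        PV=CF/(1+0.0385)^t    t·PV
  1       187.50       180.5489       180.5489
  2       187.50       173.8554       347.7109
  3       187.50       167.4101       502.2304
  4       187.50       161.2038       644.8152
  5       187.50       155.2275       776.1377
  6    25,187.50    20,079.1839   120,475.1037
  Σ                 20,917.4297   122,926.5467
P = 20,917.4297; Macaulay duration = 122,926.5467 / 20,917.4297 = 5.87675 years.
Modified duration = D_Mac / (1 + y) = 5.87675 / 1.0385 = 5.65888 years.

5.66 years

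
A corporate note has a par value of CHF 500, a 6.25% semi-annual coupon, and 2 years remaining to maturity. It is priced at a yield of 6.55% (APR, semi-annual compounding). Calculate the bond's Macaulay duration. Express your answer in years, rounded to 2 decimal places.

Periodic yield y = 0.03275. Discount each cash flow and weight by its period:
  t   CF        PV=CF/(1+0.03275)^t    t·PV
  1       15.625        15.1295        15.1295
  2       15.625        14.6497        29.2995
  3       15.625        14.1852        42.5555
  4      515.625       453.2660     1,813.0640
  Σ                    497.2304     1,900.0485
Price P = Σ PV = 497.2304.
Macaulay duration = Σ(t·PV) / P = 1,900.0485 / 497.2304 = 3.82126 half-year periods.
In years: 3.82126 / 2 = 1.91063 years.

1.91 years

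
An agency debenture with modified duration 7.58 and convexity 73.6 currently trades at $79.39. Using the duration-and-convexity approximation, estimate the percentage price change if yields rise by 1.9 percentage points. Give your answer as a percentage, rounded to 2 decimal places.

Duration effect: -D_mod·Δy = -7.58 × (+0.019) = -0.144020
Convexity effect: ½·C·(Δy)² = 0.5 × 73.6 × (0.019)² = +0.0132848
ΔP/P ≈ -0.144020 + 0.0132848 = -0.1307352
= -13.07352%.

-13.07%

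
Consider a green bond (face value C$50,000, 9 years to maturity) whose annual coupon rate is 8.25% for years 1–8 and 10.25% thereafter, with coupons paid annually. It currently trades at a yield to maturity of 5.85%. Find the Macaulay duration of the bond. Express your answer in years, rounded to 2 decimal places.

6.90 years

Periodic yield y = 0.0585. Discount each cash flow and weight by its year:
  t   CF        PV=CF/(1+0.0585)^t    t·PV
  1     4,125.00     3,897.0241     3,897.0241
  2     4,125.00     3,681.6477     7,363.2954
  3     4,125.00     3,478.1745    10,434.5235
  4     4,125.00     3,285.9466    13,143.7865
  5     4,125.00     3,104.3426    15,521.7129
  6     4,125.00     2,932.7752    17,596.6513
  7     4,125.00     2,770.6899    19,394.8291
  8     4,125.00     2,617.5625    20,940.4997
  9    55,125.00    33,046.9088   297,422.1788
  Σ                 58,815.0718   405,714.5012
Price P = Σ PV = 58,815.0718.
Macaulay duration = Σ(t·PV) / P = 405,714.5012 / 58,815.0718 = 6.89814 years.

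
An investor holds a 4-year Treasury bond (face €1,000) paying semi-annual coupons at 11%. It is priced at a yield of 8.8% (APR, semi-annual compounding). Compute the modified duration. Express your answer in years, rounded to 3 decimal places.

Periodic yield y = 0.044. First find Macaulay duration:
  t   CF        PV=CF/(1+0.044)^t    t·PV
  1        55.00        52.6820        52.6820
  2        55.00        50.4617       100.9234
  3        55.00        48.3349       145.0048
  4        55.00        46.2978       185.1913
  5        55.00        44.3466       221.7329
  6        55.00        42.4776       254.8654
  7        55.00        40.6873       284.8113
  8     1,055.00       747.5642     5,980.5133
  Σ                  1,072.8521     7,225.7245
P = 1,072.8521; Macaulay duration = 7,225.7245 / 1,072.8521 = 6.73506 half-year periods = 3.36753 years.
Modified duration = D_Mac / (1 + y) = 3.36753 / 1.044 = 3.22560 years.

3.226 years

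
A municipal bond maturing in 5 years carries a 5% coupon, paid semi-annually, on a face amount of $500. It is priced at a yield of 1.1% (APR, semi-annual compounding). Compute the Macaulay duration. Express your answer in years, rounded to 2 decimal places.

Periodic yield y = 0.0055. Discount each cash flow and weight by its period:
  t   CF        PV=CF/(1+0.0055)^t    t·PV
  1        12.50        12.4316        12.4316
  2        12.50        12.3636        24.7273
  3        12.50        12.2960        36.8880
  4        12.50        12.2287        48.9150
  5        12.50        12.1618        60.8092
  6        12.50        12.0953        72.5720
  7        12.50        12.0292        84.2042
  8        12.50        11.9634        95.7069
  9        12.50        11.8979       107.0814
  10      512.50       485.1467     4,851.4674
  Σ                    594.6144     5,394.8029
Price P = Σ PV = 594.6144.
Macaulay duration = Σ(t·PV) / P = 5,394.8029 / 594.6144 = 9.07278 half-year periods.
In years: 9.07278 / 2 = 4.53639 years.

4.54 years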